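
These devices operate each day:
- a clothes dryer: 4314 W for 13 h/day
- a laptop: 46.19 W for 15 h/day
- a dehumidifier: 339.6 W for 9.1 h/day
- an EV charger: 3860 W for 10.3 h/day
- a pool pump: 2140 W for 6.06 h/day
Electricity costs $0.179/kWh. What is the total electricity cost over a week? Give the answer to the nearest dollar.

clothes dryer: 4314 W × 13 h × 7 d = 392,574 Wh = 392.6 kWh
laptop: 46.19 W × 15 h × 7 d = 4,850 Wh = 4.85 kWh
dehumidifier: 339.6 W × 9.1 h × 7 d = 21,633 Wh = 21.63 kWh
EV charger: 3860 W × 10.3 h × 7 d = 278,306 Wh = 278.3 kWh
pool pump: 2140 W × 6.06 h × 7 d = 90,779 Wh = 90.78 kWh
Total energy = 392.6 + 4.85 + 21.63 + 278.3 + 90.78 = 788.1 kWh
Cost = 788.1 kWh × $0.179 = $141.08 ≈ $141

$141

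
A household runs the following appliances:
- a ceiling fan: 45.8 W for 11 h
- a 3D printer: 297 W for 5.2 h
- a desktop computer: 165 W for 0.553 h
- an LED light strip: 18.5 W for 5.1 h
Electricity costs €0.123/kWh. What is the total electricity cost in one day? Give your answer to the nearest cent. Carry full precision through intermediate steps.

ceiling fan: 45.8 W × 11 h = 504 Wh = 0.5038 kWh
3D printer: 297 W × 5.2 h = 1,544 Wh = 1.544 kWh
desktop computer: 165 W × 0.553 h = 91 Wh = 0.09125 kWh
LED light strip: 18.5 W × 5.1 h = 94 Wh = 0.09435 kWh
Total energy = 0.5038 + 1.544 + 0.09125 + 0.09435 = 2.234 kWh
Cost = 2.234 kWh × €0.123 = €0.27

€0.27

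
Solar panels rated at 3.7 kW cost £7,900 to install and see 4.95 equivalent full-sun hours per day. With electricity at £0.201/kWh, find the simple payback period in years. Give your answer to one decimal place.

5.9 years

Daily generation = 3.7 kW × 4.95 h = 18.32 kWh
Annual generation = 18.32 × 365 = 6685 kWh
Annual savings = 6685 × £0.201 = £1,343.68
Payback = £7,900 / £1,343.68 = 5.88 years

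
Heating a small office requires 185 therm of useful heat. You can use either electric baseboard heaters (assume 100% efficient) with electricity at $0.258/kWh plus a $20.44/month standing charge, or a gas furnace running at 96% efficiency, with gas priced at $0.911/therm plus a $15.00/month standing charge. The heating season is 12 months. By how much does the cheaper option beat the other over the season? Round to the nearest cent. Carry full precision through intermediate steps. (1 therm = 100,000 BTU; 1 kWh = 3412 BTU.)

$1288.61

Heat load = 185 therm × 100,000 = 18,500,000 BTU
Gas: input = 18,500,000 / 0.96 = 19,270,833 BTU = 192.7 therm → 192.7 × $0.911 = $175.56; + 12 × $15.00 standing = $355.56
Electric: 18,500,000 BTU / 3412 = 5,422 kWh → × $0.258 = $1,398.89; + 12 × $20.44 standing = $1,644.17
Difference = |$355.56 − $1,644.17| = $1,288.61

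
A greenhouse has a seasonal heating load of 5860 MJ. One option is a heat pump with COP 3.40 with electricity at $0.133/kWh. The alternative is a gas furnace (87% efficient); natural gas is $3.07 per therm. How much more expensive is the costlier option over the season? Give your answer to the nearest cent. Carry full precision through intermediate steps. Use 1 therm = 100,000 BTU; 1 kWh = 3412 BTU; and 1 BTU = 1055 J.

$132.32

Heat load = 5860 MJ = 5,860,000,000 J / 1055 = 5,554,502 BTU
Gas: input = 5,554,502 / 0.87 = 6,384,485 BTU = 63.84 therm → 63.84 × $3.07 = $196.00
Heat pump: 5,554,502 BTU / 3412 = 1,628 kWh heat; / 3.40 = 478.8 kWh in → × $0.133 = $63.68
Difference = |$196.00 − $63.68| = $132.32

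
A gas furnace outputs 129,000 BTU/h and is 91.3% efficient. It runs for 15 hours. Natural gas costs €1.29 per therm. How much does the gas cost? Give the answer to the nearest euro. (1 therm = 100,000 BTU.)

Heat delivered = 129,000 BTU/h × 15 h = 1,935,000 BTU
Gas input = 1,935,000 / 0.913 = 2,119,387 BTU
= 2,119,387 / 100,000 = 21.19 therm
Cost = 21.19 × €1.29/therm = €27.34 ≈ €27

€27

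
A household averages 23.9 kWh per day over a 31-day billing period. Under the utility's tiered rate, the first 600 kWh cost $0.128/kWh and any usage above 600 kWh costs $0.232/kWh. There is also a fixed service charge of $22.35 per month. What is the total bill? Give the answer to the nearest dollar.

Usage = 23.9 kWh/day × 31 days = 740.9 kWh
First 600 kWh × $0.128 = $76.80
Remaining 140.9 kWh × $0.232 = $32.69
Energy charge = $109.49; + service $22.35 = $131.84 ≈ $132

$132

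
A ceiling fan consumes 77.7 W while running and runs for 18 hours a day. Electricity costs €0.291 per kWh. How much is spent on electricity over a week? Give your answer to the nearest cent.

€2.85

Energy = 77.7 W × 18 h/day × 7 days = 9,790 Wh = 9.79 kWh
Cost = 9.79 kWh × €0.291/kWh = €2.85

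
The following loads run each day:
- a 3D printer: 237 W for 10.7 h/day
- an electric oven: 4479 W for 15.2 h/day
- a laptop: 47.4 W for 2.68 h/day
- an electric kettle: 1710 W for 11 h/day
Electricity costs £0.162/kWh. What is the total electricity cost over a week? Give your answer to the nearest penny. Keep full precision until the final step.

£101.55

3D printer: 237 W × 10.7 h × 7 d = 17,751 Wh = 17.75 kWh
electric oven: 4479 W × 15.2 h × 7 d = 476,566 Wh = 476.6 kWh
laptop: 47.4 W × 2.68 h × 7 d = 889 Wh = 0.8892 kWh
electric kettle: 1710 W × 11 h × 7 d = 131,670 Wh = 131.7 kWh
Total energy = 17.75 + 476.6 + 0.8892 + 131.7 = 626.9 kWh
Cost = 626.9 kWh × £0.162 = £101.55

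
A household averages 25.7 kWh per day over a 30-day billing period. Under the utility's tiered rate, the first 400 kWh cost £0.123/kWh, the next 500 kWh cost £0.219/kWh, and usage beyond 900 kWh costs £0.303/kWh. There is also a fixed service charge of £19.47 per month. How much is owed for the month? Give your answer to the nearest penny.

Usage = 25.7 kWh/day × 30 days = 771 kWh
First 400 kWh × £0.123 = £49.20
Next 371 kWh × £0.219 = £81.25
Remaining tier: 0 kWh (not reached)
Energy charge = £130.45; + service £19.47 = £149.92

£149.92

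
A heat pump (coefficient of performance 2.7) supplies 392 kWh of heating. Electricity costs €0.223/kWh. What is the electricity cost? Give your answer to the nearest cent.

€32.38

Electrical input = 392 kWh / 2.7 = 145.2 kWh
Cost = 145.2 × €0.223/kWh = €32.38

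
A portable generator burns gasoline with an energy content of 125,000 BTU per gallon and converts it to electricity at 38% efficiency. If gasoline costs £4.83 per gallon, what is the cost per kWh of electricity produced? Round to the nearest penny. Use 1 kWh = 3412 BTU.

£0.35

Electrical output per gallon = 125,000 BTU × 0.38 / 3412 BTU/kWh = 13.92 kWh
Cost per kWh = £4.83 / 13.92 kWh = £0.347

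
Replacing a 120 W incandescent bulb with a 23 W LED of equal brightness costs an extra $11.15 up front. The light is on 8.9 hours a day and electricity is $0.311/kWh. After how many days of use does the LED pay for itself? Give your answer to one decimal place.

Power saved = 120 − 23 = 97 W
Daily energy saved = 97 W × 8.9 h = 863.3 Wh = 0.8633 kWh
Daily savings = 0.8633 × $0.311 = $0.2685
Payback = $11.15 / $0.2685 per day = 41.53 days

41.5 days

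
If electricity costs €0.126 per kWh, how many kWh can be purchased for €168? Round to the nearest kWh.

€168 / €0.126 per kWh = 1,333 kWh

1333 kWh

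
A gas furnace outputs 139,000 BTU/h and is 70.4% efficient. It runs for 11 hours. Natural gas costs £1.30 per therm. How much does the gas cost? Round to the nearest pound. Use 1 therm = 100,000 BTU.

Heat delivered = 139,000 BTU/h × 11 h = 1,529,000 BTU
Gas input = 1,529,000 / 0.704 = 2,171,875 BTU
= 2,171,875 / 100,000 = 21.72 therm
Cost = 21.72 × £1.30/therm = £28.23 ≈ £28

£28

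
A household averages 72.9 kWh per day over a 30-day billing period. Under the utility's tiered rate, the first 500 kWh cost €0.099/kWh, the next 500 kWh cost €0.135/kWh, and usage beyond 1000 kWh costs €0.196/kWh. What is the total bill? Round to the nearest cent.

€349.65

Usage = 72.9 kWh/day × 30 days = 2187 kWh
First 500 kWh × €0.099 = €49.50
Next 500 kWh × €0.135 = €67.50
Remaining 1187 kWh × €0.196 = €232.65
Total = €349.65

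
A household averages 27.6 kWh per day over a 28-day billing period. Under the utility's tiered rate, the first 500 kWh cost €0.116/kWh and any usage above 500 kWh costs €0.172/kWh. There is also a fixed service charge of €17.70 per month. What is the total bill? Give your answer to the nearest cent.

Usage = 27.6 kWh/day × 28 days = 772.8 kWh
First 500 kWh × €0.116 = €58.00
Remaining 272.8 kWh × €0.172 = €46.92
Energy charge = €104.92; + service €17.70 = €122.62

€122.62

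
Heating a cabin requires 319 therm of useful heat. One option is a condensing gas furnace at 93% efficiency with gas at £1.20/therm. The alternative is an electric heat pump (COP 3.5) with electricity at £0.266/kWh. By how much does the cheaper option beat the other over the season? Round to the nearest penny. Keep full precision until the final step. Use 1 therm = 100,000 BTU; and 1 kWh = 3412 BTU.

Heat load = 319 therm × 100,000 = 31,900,000 BTU
Gas: input = 31,900,000 / 0.93 = 34,301,075 BTU = 343 therm → 343 × £1.20 = £411.61
Heat pump: 31,900,000 BTU / 3412 = 9,349 kWh heat; / 3.5 = 2,671 kWh in → × £0.266 = £710.55
Difference = |£411.61 − £710.55| = £298.94

£298.94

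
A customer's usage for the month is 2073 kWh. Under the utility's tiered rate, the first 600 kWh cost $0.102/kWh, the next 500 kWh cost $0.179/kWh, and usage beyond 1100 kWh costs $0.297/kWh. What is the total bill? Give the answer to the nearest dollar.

$440

First 600 kWh × $0.102 = $61.20
Next 500 kWh × $0.179 = $89.50
Remaining 973 kWh × $0.297 = $288.98
Total = $439.68 ≈ $440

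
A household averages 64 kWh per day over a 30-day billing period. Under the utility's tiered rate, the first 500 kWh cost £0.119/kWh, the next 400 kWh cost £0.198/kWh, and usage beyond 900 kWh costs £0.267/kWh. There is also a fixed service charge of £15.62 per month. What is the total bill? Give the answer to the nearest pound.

£427

Usage = 64 kWh/day × 30 days = 1920 kWh
First 500 kWh × £0.119 = £59.50
Next 400 kWh × £0.198 = £79.20
Remaining 1020 kWh × £0.267 = £272.34
Energy charge = £411.04; + service £15.62 = £426.66 ≈ £427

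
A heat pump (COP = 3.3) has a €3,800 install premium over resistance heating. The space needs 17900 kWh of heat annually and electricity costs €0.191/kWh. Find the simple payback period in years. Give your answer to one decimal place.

Resistance: 17900 kWh × €0.191 = €3,418.90/yr
Heat pump: 17900 / 3.3 = 5424 kWh in → × €0.191 = €1,036.03/yr
Annual savings = €2,382.87
Payback = €3,800 / €2,382.87 = 1.59 years

1.6 years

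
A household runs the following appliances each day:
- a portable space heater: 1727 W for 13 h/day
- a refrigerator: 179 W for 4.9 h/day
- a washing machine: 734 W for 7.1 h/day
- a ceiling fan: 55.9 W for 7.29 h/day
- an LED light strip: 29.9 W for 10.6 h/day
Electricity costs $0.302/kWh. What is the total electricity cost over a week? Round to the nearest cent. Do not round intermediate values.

$61.86

portable space heater: 1727 W × 13 h × 7 d = 157,157 Wh = 157.2 kWh
refrigerator: 179 W × 4.9 h × 7 d = 6,140 Wh = 6.14 kWh
washing machine: 734 W × 7.1 h × 7 d = 36,480 Wh = 36.48 kWh
ceiling fan: 55.9 W × 7.29 h × 7 d = 2,853 Wh = 2.853 kWh
LED light strip: 29.9 W × 10.6 h × 7 d = 2,219 Wh = 2.219 kWh
Total energy = 157.2 + 6.14 + 36.48 + 2.853 + 2.219 = 204.8 kWh
Cost = 204.8 kWh × $0.302 = $61.86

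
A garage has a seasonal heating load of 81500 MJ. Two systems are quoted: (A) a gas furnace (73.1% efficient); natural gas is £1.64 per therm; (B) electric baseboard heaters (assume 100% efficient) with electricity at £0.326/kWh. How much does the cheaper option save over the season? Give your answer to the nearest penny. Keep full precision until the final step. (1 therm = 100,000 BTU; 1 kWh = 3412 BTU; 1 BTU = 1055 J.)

Heat load = 81500 MJ = 81,500,000,000 J / 1055 = 77,251,185 BTU
Gas: input = 77,251,185 / 0.731 = 105,678,775 BTU = 1,057 therm → 1,057 × £1.64 = £1,733.13
Electric: 77,251,185 BTU / 3412 = 22,640 kWh → × £0.326 = £7,380.97
Difference = |£1,733.13 − £7,380.97| = £5,647.84

£5647.84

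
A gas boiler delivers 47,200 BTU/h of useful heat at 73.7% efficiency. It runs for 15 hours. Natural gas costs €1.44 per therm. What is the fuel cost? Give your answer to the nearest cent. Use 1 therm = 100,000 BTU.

€13.83

Heat delivered = 47,200 BTU/h × 15 h = 708,000 BTU
Gas input = 708,000 / 0.737 = 960,651 BTU
= 960,651 / 100,000 = 9.607 therm
Cost = 9.607 × €1.44/therm = €13.83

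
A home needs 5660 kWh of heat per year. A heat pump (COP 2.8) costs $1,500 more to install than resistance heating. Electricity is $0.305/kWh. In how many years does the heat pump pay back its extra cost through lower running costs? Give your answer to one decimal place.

Resistance: 5660 kWh × $0.305 = $1,726.30/yr
Heat pump: 5660 / 2.8 = 2021 kWh in → × $0.305 = $616.54/yr
Annual savings = $1,109.76
Payback = $1,500 / $1,109.76 = 1.35 years

1.4 years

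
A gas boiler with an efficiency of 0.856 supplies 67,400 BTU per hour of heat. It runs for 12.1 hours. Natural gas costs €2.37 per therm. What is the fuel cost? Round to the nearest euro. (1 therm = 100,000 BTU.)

Heat delivered = 67,400 BTU/h × 12.1 h = 815,540 BTU
Gas input = 815,540 / 0.856 = 952,734 BTU
= 952,734 / 100,000 = 9.527 therm
Cost = 9.527 × €2.37/therm = €22.58 ≈ €23

€23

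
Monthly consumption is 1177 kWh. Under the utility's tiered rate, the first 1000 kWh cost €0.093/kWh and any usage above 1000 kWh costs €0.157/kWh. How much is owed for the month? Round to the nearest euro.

First 1000 kWh × €0.093 = €93.00
Remaining 177 kWh × €0.157 = €27.79
Total = €120.79 ≈ €121

€121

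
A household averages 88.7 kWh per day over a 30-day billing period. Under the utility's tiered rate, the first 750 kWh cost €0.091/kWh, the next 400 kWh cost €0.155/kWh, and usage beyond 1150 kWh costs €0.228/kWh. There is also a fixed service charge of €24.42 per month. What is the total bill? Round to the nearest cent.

€499.18

Usage = 88.7 kWh/day × 30 days = 2661 kWh
First 750 kWh × €0.091 = €68.25
Next 400 kWh × €0.155 = €62.00
Remaining 1511 kWh × €0.228 = €344.51
Energy charge = €474.76; + service €24.42 = €499.18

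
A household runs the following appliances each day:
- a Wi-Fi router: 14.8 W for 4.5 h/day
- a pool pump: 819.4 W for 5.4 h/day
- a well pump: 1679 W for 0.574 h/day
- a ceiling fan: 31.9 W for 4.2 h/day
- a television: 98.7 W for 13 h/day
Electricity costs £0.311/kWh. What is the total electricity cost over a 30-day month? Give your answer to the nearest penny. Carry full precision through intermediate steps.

Wi-Fi router: 14.8 W × 4.5 h × 30 d = 1,998 Wh = 1.998 kWh
pool pump: 819.4 W × 5.4 h × 30 d = 132,743 Wh = 132.7 kWh
well pump: 1679 W × 0.574 h × 30 d = 28,912 Wh = 28.91 kWh
ceiling fan: 31.9 W × 4.2 h × 30 d = 4,019 Wh = 4.019 kWh
television: 98.7 W × 13 h × 30 d = 38,493 Wh = 38.49 kWh
Total energy = 1.998 + 132.7 + 28.91 + 4.019 + 38.49 = 206.2 kWh
Cost = 206.2 kWh × £0.311 = £64.12

£64.12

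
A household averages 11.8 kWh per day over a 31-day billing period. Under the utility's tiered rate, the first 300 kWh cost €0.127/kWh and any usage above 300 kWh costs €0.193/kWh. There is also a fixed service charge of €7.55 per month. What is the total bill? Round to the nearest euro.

€58

Usage = 11.8 kWh/day × 31 days = 365.8 kWh
First 300 kWh × €0.127 = €38.10
Remaining 65.8 kWh × €0.193 = €12.70
Energy charge = €50.80; + service €7.55 = €58.35 ≈ €58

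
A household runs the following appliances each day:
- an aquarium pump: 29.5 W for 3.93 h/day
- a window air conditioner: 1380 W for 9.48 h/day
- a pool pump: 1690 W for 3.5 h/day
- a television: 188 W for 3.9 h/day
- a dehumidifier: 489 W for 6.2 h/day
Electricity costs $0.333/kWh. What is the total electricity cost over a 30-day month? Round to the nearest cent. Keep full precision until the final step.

aquarium pump: 29.5 W × 3.93 h × 30 d = 3,478 Wh = 3.478 kWh
window air conditioner: 1380 W × 9.48 h × 30 d = 392,472 Wh = 392.5 kWh
pool pump: 1690 W × 3.5 h × 30 d = 177,450 Wh = 177.4 kWh
television: 188 W × 3.9 h × 30 d = 21,996 Wh = 22 kWh
dehumidifier: 489 W × 6.2 h × 30 d = 90,954 Wh = 90.95 kWh
Total energy = 3.478 + 392.5 + 177.4 + 22 + 90.95 = 686.4 kWh
Cost = 686.4 kWh × $0.333 = $228.55

$228.55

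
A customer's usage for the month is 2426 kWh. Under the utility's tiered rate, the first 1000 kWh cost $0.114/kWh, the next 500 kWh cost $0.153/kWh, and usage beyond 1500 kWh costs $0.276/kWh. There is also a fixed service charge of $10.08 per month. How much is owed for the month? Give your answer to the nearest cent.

First 1000 kWh × $0.114 = $114.00
Next 500 kWh × $0.153 = $76.50
Remaining 926 kWh × $0.276 = $255.58
Energy charge = $446.08; + service $10.08 = $456.16

$456.16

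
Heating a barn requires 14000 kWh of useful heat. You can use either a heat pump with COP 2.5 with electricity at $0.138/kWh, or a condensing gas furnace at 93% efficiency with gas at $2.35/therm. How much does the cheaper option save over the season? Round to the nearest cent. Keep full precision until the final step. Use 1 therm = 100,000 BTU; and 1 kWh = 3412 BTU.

$434.24

Heat load = 14000 kWh × 3412 = 47,768,000 BTU
Gas: input = 47,768,000 / 0.93 = 51,363,441 BTU = 513.6 therm → 513.6 × $2.35 = $1,207.04
Heat pump: 47,768,000 BTU / 3412 = 14,000 kWh heat; / 2.5 = 5,600 kWh in → × $0.138 = $772.80
Difference = |$1,207.04 − $772.80| = $434.24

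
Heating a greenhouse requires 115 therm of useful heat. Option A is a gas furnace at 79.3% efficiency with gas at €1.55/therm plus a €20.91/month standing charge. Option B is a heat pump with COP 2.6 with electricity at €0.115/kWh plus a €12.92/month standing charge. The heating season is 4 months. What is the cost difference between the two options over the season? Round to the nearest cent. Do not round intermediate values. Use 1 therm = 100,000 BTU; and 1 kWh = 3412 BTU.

Heat load = 115 therm × 100,000 = 11,500,000 BTU
Gas: input = 11,500,000 / 0.793 = 14,501,892 BTU = 145 therm → 145 × €1.55 = €224.78; + 4 × €20.91 standing = €308.42
Heat pump: 11,500,000 BTU / 3412 = 3,370 kWh heat; / 2.6 = 1,296 kWh in → × €0.115 = €149.08; + 4 × €12.92 standing = €200.76
Difference = |€308.42 − €200.76| = €107.66

€107.66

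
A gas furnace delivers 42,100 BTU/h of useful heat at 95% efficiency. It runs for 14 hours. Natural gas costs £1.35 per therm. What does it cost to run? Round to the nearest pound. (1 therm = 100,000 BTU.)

£8

Heat delivered = 42,100 BTU/h × 14 h = 589,400 BTU
Gas input = 589,400 / 0.95 = 620,421 BTU
= 620,421 / 100,000 = 6.204 therm
Cost = 6.204 × £1.35/therm = £8.38 ≈ £8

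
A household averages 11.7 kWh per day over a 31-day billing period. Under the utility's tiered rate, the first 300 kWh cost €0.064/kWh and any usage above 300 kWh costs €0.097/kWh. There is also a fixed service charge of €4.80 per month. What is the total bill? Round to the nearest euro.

€30

Usage = 11.7 kWh/day × 31 days = 362.7 kWh
First 300 kWh × €0.064 = €19.20
Remaining 62.7 kWh × €0.097 = €6.08
Energy charge = €25.28; + service €4.80 = €30.08 ≈ €30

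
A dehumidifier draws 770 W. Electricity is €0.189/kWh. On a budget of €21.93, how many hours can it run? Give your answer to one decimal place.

Energy budget = €21.93 / €0.189 per kWh = 116 kWh = 116,032 Wh
Runtime = 116,032 Wh / 770 W = 150.7 h

150.7 h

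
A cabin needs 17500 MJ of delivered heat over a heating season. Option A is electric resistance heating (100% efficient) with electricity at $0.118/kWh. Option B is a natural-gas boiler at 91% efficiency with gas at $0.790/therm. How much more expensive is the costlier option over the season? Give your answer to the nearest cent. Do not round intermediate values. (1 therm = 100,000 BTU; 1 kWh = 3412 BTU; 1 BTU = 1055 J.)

Heat load = 17500 MJ = 17,500,000,000 J / 1055 = 16,587,678 BTU
Gas: input = 16,587,678 / 0.91 = 18,228,217 BTU = 182.3 therm → 182.3 × $0.790 = $144.00
Electric: 16,587,678 BTU / 3412 = 4,862 kWh → × $0.118 = $573.67
Difference = |$144.00 − $573.67| = $429.66

$429.66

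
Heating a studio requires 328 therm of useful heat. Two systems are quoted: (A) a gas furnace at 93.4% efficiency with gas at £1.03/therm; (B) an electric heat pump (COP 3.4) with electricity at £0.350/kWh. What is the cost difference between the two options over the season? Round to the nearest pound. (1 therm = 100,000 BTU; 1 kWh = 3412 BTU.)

Heat load = 328 therm × 100,000 = 32,800,000 BTU
Gas: input = 32,800,000 / 0.934 = 35,117,773 BTU = 351.2 therm → 351.2 × £1.03 = £361.71
Heat pump: 32,800,000 BTU / 3412 = 9,613 kWh heat; / 3.4 = 2,827 kWh in → × £0.350 = £989.59
Difference = |£361.71 − £989.59| = £627.87 ≈ £628

£628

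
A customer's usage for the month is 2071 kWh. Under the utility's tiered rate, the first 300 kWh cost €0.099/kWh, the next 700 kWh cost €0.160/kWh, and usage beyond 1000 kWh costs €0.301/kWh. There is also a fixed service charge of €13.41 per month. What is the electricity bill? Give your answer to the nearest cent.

€477.48

First 300 kWh × €0.099 = €29.70
Next 700 kWh × €0.160 = €112.00
Remaining 1071 kWh × €0.301 = €322.37
Energy charge = €464.07; + service €13.41 = €477.48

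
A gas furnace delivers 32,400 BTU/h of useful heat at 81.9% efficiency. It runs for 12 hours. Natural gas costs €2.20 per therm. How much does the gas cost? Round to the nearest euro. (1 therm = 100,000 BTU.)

€10

Heat delivered = 32,400 BTU/h × 12 h = 388,800 BTU
Gas input = 388,800 / 0.819 = 474,725 BTU
= 474,725 / 100,000 = 4.747 therm
Cost = 4.747 × €2.20/therm = €10.44 ≈ €10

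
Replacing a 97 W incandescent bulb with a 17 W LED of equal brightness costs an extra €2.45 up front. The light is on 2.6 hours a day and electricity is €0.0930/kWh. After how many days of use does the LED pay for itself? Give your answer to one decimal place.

126.7 days

Power saved = 97 − 17 = 80 W
Daily energy saved = 80 W × 2.6 h = 208 Wh = 0.208 kWh
Daily savings = 0.208 × €0.0930 = €0.0193
Payback = €2.45 / €0.0193 per day = 126.7 days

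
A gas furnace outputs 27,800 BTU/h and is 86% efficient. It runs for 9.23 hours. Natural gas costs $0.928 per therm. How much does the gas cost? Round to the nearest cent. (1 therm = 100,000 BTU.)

$2.77

Heat delivered = 27,800 BTU/h × 9.23 h = 256,594 BTU
Gas input = 256,594 / 0.86 = 298,365 BTU
= 298,365 / 100,000 = 2.984 therm
Cost = 2.984 × $0.928/therm = $2.77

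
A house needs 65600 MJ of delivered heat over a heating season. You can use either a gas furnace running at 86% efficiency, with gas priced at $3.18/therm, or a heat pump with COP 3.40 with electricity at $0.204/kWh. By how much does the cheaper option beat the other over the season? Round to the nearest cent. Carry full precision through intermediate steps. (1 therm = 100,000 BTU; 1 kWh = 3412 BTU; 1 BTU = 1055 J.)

$1205.78

Heat load = 65600 MJ = 65,600,000,000 J / 1055 = 62,180,095 BTU
Gas: input = 62,180,095 / 0.860 = 72,302,436 BTU = 723 therm → 723 × $3.18 = $2,299.22
Heat pump: 62,180,095 BTU / 3412 = 18,220 kWh heat; / 3.40 = 5,360 kWh in → × $0.204 = $1,093.44
Difference = |$2,299.22 − $1,093.44| = $1,205.78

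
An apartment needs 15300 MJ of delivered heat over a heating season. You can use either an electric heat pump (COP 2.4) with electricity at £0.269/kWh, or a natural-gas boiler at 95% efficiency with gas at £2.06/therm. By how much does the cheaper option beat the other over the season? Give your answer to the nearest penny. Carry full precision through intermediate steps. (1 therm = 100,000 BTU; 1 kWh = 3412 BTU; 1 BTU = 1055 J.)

Heat load = 15300 MJ = 15,300,000,000 J / 1055 = 14,502,370 BTU
Gas: input = 14,502,370 / 0.95 = 15,265,652 BTU = 152.7 therm → 152.7 × £2.06 = £314.47
Heat pump: 14,502,370 BTU / 3412 = 4,250 kWh heat; / 2.4 = 1,771 kWh in → × £0.269 = £476.40
Difference = |£314.47 − £476.40| = £161.93

£161.93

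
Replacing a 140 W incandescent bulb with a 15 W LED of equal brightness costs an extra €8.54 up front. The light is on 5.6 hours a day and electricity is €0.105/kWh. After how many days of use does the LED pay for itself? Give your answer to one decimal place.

116.2 days

Power saved = 140 − 15 = 125 W
Daily energy saved = 125 W × 5.6 h = 700 Wh = 0.7 kWh
Daily savings = 0.7 × €0.105 = €0.0735
Payback = €8.54 / €0.0735 per day = 116.2 days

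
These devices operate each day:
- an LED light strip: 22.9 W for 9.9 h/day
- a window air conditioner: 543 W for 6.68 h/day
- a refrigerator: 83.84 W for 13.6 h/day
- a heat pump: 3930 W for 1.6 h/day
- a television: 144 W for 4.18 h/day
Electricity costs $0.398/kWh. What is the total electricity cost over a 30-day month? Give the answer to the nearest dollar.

$142

LED light strip: 22.9 W × 9.9 h × 30 d = 6,801 Wh = 6.801 kWh
window air conditioner: 543 W × 6.68 h × 30 d = 108,817 Wh = 108.8 kWh
refrigerator: 83.84 W × 13.6 h × 30 d = 34,207 Wh = 34.21 kWh
heat pump: 3930 W × 1.6 h × 30 d = 188,640 Wh = 188.6 kWh
television: 144 W × 4.18 h × 30 d = 18,058 Wh = 18.06 kWh
Total energy = 6.801 + 108.8 + 34.21 + 188.6 + 18.06 = 356.5 kWh
Cost = 356.5 kWh × $0.398 = $141.90 ≈ $142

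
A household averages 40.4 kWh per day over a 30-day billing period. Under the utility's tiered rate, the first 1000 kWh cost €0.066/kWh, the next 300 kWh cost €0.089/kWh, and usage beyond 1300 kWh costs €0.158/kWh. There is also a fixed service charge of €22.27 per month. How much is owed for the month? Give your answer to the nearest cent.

€107.14

Usage = 40.4 kWh/day × 30 days = 1212 kWh
First 1000 kWh × €0.066 = €66.00
Next 212 kWh × €0.089 = €18.87
Remaining tier: 0 kWh (not reached)
Energy charge = €84.87; + service €22.27 = €107.14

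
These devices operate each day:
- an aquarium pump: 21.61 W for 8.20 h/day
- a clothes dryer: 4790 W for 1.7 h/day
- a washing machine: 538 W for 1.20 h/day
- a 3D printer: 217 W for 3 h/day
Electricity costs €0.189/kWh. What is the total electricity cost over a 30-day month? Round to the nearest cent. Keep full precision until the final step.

€54.53

aquarium pump: 21.61 W × 8.20 h × 30 d = 5,316 Wh = 5.316 kWh
clothes dryer: 4790 W × 1.7 h × 30 d = 244,290 Wh = 244.3 kWh
washing machine: 538 W × 1.20 h × 30 d = 19,368 Wh = 19.37 kWh
3D printer: 217 W × 3 h × 30 d = 19,530 Wh = 19.53 kWh
Total energy = 5.316 + 244.3 + 19.37 + 19.53 = 288.5 kWh
Cost = 288.5 kWh × €0.189 = €54.53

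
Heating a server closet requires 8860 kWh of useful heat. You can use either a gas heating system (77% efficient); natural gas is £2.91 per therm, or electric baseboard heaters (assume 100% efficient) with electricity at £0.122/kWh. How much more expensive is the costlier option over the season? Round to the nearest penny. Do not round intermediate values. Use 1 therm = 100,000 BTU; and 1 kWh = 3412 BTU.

Heat load = 8860 kWh × 3412 = 30,230,320 BTU
Gas: input = 30,230,320 / 0.77 = 39,260,156 BTU = 392.6 therm → 392.6 × £2.91 = £1,142.47
Electric: 30,230,320 BTU / 3412 = 8,860 kWh → × £0.122 = £1,080.92
Difference = |£1,142.47 − £1,080.92| = £61.55

£61.55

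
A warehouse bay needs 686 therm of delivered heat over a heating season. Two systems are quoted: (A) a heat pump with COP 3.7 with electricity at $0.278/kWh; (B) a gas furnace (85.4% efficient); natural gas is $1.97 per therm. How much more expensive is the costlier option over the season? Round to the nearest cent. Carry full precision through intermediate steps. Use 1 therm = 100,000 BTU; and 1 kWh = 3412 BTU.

$71.83

Heat load = 686 therm × 100,000 = 68,600,000 BTU
Gas: input = 68,600,000 / 0.854 = 80,327,869 BTU = 803.3 therm → 803.3 × $1.97 = $1,582.46
Heat pump: 68,600,000 BTU / 3412 = 20,110 kWh heat; / 3.7 = 5,434 kWh in → × $0.278 = $1,510.63
Difference = |$1,582.46 − $1,510.63| = $71.83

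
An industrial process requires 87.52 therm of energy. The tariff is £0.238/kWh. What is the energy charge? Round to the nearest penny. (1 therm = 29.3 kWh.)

£610.31

87.52 therm × (29.3 kWh/therm) = 2,564 kWh
Cost = 2,564 kWh × £0.238/kWh = £610.31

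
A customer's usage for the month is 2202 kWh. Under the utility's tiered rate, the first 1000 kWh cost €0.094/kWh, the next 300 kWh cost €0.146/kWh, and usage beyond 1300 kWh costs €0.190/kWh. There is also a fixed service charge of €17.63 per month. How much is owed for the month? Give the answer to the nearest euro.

First 1000 kWh × €0.094 = €94.00
Next 300 kWh × €0.146 = €43.80
Remaining 902 kWh × €0.190 = €171.38
Energy charge = €309.18; + service €17.63 = €326.81 ≈ €327

€327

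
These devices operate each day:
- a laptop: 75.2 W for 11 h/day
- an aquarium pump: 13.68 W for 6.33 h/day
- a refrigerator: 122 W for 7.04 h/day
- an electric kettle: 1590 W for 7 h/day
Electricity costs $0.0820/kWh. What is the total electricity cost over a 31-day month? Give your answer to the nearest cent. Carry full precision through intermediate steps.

laptop: 75.2 W × 11 h × 31 d = 25,643 Wh = 25.64 kWh
aquarium pump: 13.68 W × 6.33 h × 31 d = 2,684 Wh = 2.684 kWh
refrigerator: 122 W × 7.04 h × 31 d = 26,625 Wh = 26.63 kWh
electric kettle: 1590 W × 7 h × 31 d = 345,030 Wh = 345 kWh
Total energy = 25.64 + 2.684 + 26.63 + 345 = 400 kWh
Cost = 400 kWh × $0.0820 = $32.80

$32.80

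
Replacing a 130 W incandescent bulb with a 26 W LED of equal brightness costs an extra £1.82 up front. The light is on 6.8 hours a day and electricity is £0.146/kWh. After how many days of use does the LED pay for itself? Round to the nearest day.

18 days

Power saved = 130 − 26 = 104 W
Daily energy saved = 104 W × 6.8 h = 707.2 Wh = 0.7072 kWh
Daily savings = 0.7072 × £0.146 = £0.1033
Payback = £1.82 / £0.1033 per day = 17.63 days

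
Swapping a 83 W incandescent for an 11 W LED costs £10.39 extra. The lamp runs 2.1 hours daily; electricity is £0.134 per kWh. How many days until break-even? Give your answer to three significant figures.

513 days

Power saved = 83 − 11 = 72 W
Daily energy saved = 72 W × 2.1 h = 151.2 Wh = 0.1512 kWh
Daily savings = 0.1512 × £0.134 = £0.0203
Payback = £10.39 / £0.0203 per day = 512.8 days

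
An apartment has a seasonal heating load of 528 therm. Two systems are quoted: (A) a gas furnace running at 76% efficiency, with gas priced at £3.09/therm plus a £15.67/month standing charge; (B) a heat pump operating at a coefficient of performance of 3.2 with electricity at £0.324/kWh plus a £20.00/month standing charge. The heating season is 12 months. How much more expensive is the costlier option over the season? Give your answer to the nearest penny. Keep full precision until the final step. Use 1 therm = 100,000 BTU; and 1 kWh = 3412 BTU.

Heat load = 528 therm × 100,000 = 52,800,000 BTU
Gas: input = 52,800,000 / 0.76 = 69,473,684 BTU = 694.7 therm → 694.7 × £3.09 = £2,146.74; + 12 × £15.67 standing = £2,334.78
Heat pump: 52,800,000 BTU / 3412 = 15,470 kWh heat; / 3.2 = 4,836 kWh in → × £0.324 = £1,566.82; + 12 × £20.00 standing = £1,806.82
Difference = |£2,334.78 − £1,806.82| = £527.95

£527.95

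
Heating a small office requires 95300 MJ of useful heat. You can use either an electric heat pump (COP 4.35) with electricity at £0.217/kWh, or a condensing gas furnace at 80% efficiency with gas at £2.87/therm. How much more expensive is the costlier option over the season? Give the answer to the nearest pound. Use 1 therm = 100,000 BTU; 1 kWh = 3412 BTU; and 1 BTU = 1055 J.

£1920

Heat load = 95300 MJ = 95,300,000,000 J / 1055 = 90,331,754 BTU
Gas: input = 90,331,754 / 0.80 = 112,914,692 BTU = 1,129 therm → 1,129 × £2.87 = £3,240.65
Heat pump: 90,331,754 BTU / 3412 = 26,470 kWh heat; / 4.35 = 6,086 kWh in → × £0.217 = £1,320.69
Difference = |£3,240.65 − £1,320.69| = £1,919.96 ≈ £1920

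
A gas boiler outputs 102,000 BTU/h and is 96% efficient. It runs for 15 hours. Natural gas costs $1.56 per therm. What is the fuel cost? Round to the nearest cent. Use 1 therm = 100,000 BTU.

Heat delivered = 102,000 BTU/h × 15 h = 1,530,000 BTU
Gas input = 1,530,000 / 0.96 = 1,593,750 BTU
= 1,593,750 / 100,000 = 15.94 therm
Cost = 15.94 × $1.56/therm = $24.86

$24.86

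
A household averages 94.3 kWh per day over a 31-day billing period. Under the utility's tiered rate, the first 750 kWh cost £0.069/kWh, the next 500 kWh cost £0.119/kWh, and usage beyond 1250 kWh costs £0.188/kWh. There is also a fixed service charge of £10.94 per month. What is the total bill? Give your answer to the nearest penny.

£436.77

Usage = 94.3 kWh/day × 31 days = 2923.3 kWh
First 750 kWh × £0.069 = £51.75
Next 500 kWh × £0.119 = £59.50
Remaining 1673.3 kWh × £0.188 = £314.58
Energy charge = £425.83; + service £10.94 = £436.77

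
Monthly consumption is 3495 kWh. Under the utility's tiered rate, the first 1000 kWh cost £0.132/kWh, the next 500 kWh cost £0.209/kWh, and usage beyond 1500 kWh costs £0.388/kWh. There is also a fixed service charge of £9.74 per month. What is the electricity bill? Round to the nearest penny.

First 1000 kWh × £0.132 = £132.00
Next 500 kWh × £0.209 = £104.50
Remaining 1995 kWh × £0.388 = £774.06
Energy charge = £1,010.56; + service £9.74 = £1,020.30

£1020.30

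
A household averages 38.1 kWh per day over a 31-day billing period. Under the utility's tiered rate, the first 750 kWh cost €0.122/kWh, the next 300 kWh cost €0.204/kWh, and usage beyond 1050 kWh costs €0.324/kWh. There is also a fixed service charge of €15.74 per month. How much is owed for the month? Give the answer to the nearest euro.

Usage = 38.1 kWh/day × 31 days = 1181.1 kWh
First 750 kWh × €0.122 = €91.50
Next 300 kWh × €0.204 = €61.20
Remaining 131.1 kWh × €0.324 = €42.48
Energy charge = €195.18; + service €15.74 = €210.92 ≈ €211

€211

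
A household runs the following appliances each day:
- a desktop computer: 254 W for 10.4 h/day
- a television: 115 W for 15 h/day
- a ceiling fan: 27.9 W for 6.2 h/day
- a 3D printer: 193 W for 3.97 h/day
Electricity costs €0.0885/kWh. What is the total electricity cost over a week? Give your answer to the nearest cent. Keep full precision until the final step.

desktop computer: 254 W × 10.4 h × 7 d = 18,491 Wh = 18.49 kWh
television: 115 W × 15 h × 7 d = 12,075 Wh = 12.07 kWh
ceiling fan: 27.9 W × 6.2 h × 7 d = 1,211 Wh = 1.211 kWh
3D printer: 193 W × 3.97 h × 7 d = 5,363 Wh = 5.363 kWh
Total energy = 18.49 + 12.07 + 1.211 + 5.363 = 37.14 kWh
Cost = 37.14 kWh × €0.0885 = €3.29

€3.29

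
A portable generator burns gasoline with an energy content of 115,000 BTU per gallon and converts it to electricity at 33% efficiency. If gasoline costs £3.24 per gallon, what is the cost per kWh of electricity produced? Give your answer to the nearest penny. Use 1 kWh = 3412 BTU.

£0.29

Electrical output per gallon = 115,000 BTU × 0.33 / 3412 BTU/kWh = 11.12 kWh
Cost per kWh = £3.24 / 11.12 kWh = £0.291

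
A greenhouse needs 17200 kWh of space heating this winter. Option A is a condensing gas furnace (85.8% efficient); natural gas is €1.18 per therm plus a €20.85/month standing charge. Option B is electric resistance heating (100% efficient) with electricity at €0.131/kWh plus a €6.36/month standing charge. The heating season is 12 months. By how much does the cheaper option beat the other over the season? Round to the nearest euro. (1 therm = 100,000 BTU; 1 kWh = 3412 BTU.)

€1272

Heat load = 17200 kWh × 3412 = 58,686,400 BTU
Gas: input = 58,686,400 / 0.858 = 68,399,068 BTU = 684 therm → 684 × €1.18 = €807.11; + 12 × €20.85 standing = €1,057.31
Electric: 58,686,400 BTU / 3412 = 17,200 kWh → × €0.131 = €2,253.20; + 12 × €6.36 standing = €2,329.52
Difference = |€1,057.31 − €2,329.52| = €1,272.21 ≈ €1272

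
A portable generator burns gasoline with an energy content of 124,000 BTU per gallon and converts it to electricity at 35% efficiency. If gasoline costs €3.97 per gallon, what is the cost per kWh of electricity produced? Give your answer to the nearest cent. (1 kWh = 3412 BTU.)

Electrical output per gallon = 124,000 BTU × 0.35 / 3412 BTU/kWh = 12.72 kWh
Cost per kWh = €3.97 / 12.72 kWh = €0.312

€0.31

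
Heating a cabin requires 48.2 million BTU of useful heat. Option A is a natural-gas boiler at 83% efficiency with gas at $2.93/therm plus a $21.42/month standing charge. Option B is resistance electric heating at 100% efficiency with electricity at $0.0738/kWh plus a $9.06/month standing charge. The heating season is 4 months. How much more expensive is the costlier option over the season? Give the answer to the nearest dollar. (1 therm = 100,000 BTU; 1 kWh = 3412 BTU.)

Heat load = 48.2 × 10⁶ BTU = 48,200,000 BTU
Gas: input = 48,200,000 / 0.83 = 58,072,289 BTU = 580.7 therm → 580.7 × $2.93 = $1,701.52; + 4 × $21.42 standing = $1,787.20
Electric: 48,200,000 BTU / 3412 = 14,130 kWh → × $0.0738 = $1,042.54; + 4 × $9.06 standing = $1,078.78
Difference = |$1,787.20 − $1,078.78| = $708.41 ≈ $708

$708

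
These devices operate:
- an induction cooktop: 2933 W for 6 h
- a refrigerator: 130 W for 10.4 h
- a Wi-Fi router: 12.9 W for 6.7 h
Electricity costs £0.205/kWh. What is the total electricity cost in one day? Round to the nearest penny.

induction cooktop: 2933 W × 6 h = 17,598 Wh = 17.6 kWh
refrigerator: 130 W × 10.4 h = 1,352 Wh = 1.352 kWh
Wi-Fi router: 12.9 W × 6.7 h = 86 Wh = 0.08643 kWh
Total energy = 17.6 + 1.352 + 0.08643 = 19.04 kWh
Cost = 19.04 kWh × £0.205 = £3.90

£3.90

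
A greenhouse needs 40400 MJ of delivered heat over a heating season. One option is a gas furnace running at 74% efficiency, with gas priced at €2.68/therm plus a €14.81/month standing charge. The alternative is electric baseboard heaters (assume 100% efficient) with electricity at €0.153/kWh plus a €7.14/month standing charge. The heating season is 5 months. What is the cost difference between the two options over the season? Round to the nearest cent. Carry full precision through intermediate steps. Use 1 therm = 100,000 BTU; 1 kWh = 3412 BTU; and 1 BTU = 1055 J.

Heat load = 40400 MJ = 40,400,000,000 J / 1055 = 38,293,839 BTU
Gas: input = 38,293,839 / 0.74 = 51,748,431 BTU = 517.5 therm → 517.5 × €2.68 = €1,386.86; + 5 × €14.81 standing = €1,460.91
Electric: 38,293,839 BTU / 3412 = 11,220 kWh → × €0.153 = €1,717.16; + 5 × €7.14 standing = €1,752.86
Difference = |€1,460.91 − €1,752.86| = €291.95

€291.95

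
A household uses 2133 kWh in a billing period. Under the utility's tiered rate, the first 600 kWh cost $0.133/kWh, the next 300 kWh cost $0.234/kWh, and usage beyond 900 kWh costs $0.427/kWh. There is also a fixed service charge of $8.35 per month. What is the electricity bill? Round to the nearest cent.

First 600 kWh × $0.133 = $79.80
Next 300 kWh × $0.234 = $70.20
Remaining 1233 kWh × $0.427 = $526.49
Energy charge = $676.49; + service $8.35 = $684.84

$684.84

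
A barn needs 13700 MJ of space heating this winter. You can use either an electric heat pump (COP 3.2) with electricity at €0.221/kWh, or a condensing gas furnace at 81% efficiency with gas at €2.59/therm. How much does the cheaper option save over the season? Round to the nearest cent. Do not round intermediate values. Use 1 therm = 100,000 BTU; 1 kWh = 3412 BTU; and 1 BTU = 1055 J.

€152.38

Heat load = 13700 MJ = 13,700,000,000 J / 1055 = 12,985,782 BTU
Gas: input = 12,985,782 / 0.81 = 16,031,830 BTU = 160.3 therm → 160.3 × €2.59 = €415.22
Heat pump: 12,985,782 BTU / 3412 = 3,806 kWh heat; / 3.2 = 1,189 kWh in → × €0.221 = €262.85
Difference = |€415.22 − €262.85| = €152.38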